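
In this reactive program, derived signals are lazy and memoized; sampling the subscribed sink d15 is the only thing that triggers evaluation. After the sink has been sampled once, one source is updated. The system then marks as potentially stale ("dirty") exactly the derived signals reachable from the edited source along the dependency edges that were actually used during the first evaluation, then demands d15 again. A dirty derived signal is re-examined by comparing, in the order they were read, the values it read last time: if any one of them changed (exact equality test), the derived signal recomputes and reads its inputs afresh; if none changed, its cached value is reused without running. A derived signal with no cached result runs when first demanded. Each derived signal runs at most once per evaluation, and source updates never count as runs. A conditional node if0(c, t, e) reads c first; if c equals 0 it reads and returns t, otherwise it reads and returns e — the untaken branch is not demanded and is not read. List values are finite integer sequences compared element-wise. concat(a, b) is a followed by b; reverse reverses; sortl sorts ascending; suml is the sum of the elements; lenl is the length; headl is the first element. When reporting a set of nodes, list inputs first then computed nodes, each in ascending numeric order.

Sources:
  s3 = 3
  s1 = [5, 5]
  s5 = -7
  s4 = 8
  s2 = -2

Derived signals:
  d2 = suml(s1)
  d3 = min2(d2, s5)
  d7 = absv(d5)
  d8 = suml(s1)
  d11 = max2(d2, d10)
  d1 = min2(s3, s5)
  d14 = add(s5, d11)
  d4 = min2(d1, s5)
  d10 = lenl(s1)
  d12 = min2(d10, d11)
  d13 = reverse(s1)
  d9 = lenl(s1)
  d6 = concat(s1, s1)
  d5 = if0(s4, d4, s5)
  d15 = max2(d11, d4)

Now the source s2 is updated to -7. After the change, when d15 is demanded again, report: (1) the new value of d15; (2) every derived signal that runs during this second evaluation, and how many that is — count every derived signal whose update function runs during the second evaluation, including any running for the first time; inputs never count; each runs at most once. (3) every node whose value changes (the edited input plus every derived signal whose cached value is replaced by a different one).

First demand of the output computes:
  d1 = min2(3, -7) = -7
  d2 = suml([5, 5]) = 10
  d4 = min2(-7, -7) = -7
  d10 = lenl([5, 5]) = 2
  d11 = max2(10, 2) = 10
  d15 = max2(10, -7) = 10

After the edit, cleaning proceeds:
  no node depends on s2 at all; the second demand re-runs nothing.

Note the shortcut — nothing in the graph depends on s2 at all, so no recomputation happens.

Demanding d15 again yields 10.
0 derived signals run: none.
The nodes whose values change: s2.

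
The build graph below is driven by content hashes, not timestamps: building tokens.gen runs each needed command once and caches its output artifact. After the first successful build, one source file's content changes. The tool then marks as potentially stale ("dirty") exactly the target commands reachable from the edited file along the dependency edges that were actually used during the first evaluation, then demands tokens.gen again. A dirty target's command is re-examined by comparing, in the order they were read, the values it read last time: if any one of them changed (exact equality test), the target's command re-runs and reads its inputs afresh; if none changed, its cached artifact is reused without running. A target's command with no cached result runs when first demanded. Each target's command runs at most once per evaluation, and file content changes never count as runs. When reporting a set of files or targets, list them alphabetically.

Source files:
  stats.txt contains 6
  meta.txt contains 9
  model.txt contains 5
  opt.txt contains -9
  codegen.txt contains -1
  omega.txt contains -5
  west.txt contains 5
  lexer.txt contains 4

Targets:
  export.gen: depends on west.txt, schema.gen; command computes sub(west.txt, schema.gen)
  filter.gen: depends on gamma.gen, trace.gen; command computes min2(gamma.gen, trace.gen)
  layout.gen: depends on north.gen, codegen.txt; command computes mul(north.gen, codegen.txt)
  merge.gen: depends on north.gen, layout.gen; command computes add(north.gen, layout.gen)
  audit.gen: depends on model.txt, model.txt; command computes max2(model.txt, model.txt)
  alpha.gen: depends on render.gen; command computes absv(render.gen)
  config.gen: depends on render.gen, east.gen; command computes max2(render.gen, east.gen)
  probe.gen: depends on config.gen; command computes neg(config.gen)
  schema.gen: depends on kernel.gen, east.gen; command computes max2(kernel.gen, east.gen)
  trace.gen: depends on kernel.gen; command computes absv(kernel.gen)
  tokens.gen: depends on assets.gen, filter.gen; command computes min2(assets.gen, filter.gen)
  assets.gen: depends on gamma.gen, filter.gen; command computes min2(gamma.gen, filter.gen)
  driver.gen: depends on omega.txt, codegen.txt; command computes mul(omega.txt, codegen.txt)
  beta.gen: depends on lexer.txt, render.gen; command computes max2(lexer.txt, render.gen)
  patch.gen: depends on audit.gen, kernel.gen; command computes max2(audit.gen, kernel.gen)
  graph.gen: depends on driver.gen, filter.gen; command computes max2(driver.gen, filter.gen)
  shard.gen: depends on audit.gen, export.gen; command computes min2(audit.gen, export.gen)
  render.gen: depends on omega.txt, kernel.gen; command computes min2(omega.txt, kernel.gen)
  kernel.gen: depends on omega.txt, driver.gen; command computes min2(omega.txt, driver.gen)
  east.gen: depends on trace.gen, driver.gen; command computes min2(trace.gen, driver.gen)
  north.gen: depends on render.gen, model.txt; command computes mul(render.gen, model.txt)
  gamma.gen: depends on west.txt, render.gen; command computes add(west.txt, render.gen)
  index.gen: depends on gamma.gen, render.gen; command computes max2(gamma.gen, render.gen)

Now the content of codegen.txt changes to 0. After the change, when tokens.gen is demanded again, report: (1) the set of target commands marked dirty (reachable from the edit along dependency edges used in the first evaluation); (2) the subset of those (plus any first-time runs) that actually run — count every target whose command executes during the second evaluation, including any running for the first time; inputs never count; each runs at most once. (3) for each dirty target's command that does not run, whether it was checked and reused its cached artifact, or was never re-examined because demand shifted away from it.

Dirty set: assets.gen, driver.gen, filter.gen, gamma.gen, kernel.gen, render.gen, tokens.gen, trace.gen.
Run set: driver.gen, kernel.gen (2 run).
Re-examined without running (cache reused): assets.gen, filter.gen, gamma.gen, render.gen, tokens.gen, trace.gen.
The important point: kernel.gen recomputes to an identical value, and the output ends up unchanged.

Initial pass — values computed on the first demand:
  driver.gen = mul(-5, -1) = 5
  kernel.gen = min2(-5, 5) = -5
  render.gen = min2(-5, -5) = -5
  gamma.gen = add(5, -5) = 0
  trace.gen = absv(-5) = 5
  filter.gen = min2(0, 5) = 0
  assets.gen = min2(0, 0) = 0
  tokens.gen = min2(0, 0) = 0

Second demand — change propagation:
  driver.gen: re-runs because codegen.txt -1->0; new result 0.
  kernel.gen: re-runs because driver.gen 5->0; new result -5 (unchanged).
  render.gen: re-examined; everything it read last time is the same (omega.txt unchanged, kernel.gen unchanged) — cache -5 kept, no run.
  gamma.gen: re-examined; everything it read last time is the same (west.txt unchanged, render.gen unchanged) — cache 0 kept, no run.
  trace.gen: re-examined; everything it read last time is the same (kernel.gen unchanged) — cache 5 kept, no run.
  filter.gen: re-examined; everything it read last time is the same (gamma.gen unchanged, trace.gen unchanged) — cache 0 kept, no run.
  assets.gen: re-examined; everything it read last time is the same (gamma.gen unchanged, filter.gen unchanged) — cache 0 kept, no run.
  tokens.gen: re-examined; everything it read last time is the same (assets.gen unchanged, filter.gen unchanged) — cache 0 kept, no run.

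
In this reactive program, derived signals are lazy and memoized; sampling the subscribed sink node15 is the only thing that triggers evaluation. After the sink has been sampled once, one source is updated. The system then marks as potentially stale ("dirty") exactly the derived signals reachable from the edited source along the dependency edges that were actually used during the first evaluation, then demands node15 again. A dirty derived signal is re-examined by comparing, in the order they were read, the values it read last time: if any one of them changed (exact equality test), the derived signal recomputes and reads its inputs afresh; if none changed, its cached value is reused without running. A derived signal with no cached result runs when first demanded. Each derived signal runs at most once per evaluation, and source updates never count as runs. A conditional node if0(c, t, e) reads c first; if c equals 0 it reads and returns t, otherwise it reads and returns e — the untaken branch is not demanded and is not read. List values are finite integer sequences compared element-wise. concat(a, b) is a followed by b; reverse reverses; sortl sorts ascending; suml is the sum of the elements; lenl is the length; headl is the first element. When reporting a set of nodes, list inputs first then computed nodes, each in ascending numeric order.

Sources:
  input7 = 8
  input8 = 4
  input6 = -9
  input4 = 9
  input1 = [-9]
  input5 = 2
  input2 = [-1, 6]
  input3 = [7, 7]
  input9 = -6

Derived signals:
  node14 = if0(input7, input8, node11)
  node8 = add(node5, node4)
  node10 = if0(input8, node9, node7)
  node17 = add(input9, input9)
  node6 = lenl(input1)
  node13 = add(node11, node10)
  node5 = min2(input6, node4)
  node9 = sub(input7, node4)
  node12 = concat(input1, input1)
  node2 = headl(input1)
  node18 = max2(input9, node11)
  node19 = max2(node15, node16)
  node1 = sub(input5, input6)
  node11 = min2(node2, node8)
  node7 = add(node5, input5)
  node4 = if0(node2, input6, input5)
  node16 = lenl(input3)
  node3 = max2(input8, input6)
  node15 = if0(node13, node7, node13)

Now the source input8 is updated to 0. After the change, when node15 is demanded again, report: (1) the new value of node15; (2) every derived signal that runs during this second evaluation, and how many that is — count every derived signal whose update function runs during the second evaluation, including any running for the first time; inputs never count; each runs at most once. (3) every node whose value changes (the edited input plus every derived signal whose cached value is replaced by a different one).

First demand of the output computes:
  node2 = headl([-9]) = -9
  node4 = if0(node2=-9 -> else branch input5) = 2
  node5 = min2(-9, 2) = -9
  node7 = add(-9, 2) = -7
  node8 = add(-9, 2) = -7
  node10 = if0(input8=4 -> else branch node7) = -7
  node11 = min2(-9, -7) = -9
  node13 = add(-9, -7) = -16
  node15 = if0(node13=-16 -> else branch node13) = -16

After the edit, cleaning proceeds:
  node9: had never run; runs now, result 6.
  node10: a read changed (input8 4->0) — executes, giving 6.
  node13: a read changed (node10 -7->6) — executes, giving -3.
  node15: a read changed (node13 -16->-3; node13 -16->-3) — executes, giving -3.

Note the branch switch — node9 had no cache and runs now for the first time.

Demanding node15 again yields -3.
4 derived signals run: node9, node10, node13, node15.
The nodes whose values change: input8, node10, node13, node15.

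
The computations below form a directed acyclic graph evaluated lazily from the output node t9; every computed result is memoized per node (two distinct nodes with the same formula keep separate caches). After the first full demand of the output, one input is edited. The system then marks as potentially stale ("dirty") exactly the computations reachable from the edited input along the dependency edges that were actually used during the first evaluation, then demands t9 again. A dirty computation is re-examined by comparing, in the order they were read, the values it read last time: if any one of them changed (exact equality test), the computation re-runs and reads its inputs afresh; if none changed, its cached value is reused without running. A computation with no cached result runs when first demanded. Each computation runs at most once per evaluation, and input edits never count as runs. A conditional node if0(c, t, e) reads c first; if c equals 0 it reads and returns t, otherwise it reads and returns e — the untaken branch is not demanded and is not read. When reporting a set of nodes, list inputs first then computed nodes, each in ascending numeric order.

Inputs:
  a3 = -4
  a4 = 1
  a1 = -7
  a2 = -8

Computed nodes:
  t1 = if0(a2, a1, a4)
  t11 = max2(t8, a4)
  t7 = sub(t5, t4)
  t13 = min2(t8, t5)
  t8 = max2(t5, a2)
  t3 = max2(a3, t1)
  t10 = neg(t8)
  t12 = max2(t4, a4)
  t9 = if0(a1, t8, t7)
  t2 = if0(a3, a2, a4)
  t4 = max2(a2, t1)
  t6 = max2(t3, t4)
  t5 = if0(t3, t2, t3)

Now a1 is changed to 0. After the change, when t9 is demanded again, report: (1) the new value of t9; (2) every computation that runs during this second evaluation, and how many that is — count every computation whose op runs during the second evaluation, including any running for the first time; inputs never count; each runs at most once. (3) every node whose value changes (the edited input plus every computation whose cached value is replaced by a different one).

Demanding t9 again yields 1.
2 computations run: t8, t9.
The nodes whose values change: a1, t9.
Note the branch switch — t8 had no cache and runs now for the first time.

First demand of the output computes:
  t1 = if0(a2=-8 -> else branch a4) = 1
  t3 = max2(-4, 1) = 1
  t4 = max2(-8, 1) = 1
  t5 = if0(t3=1 -> else branch t3) = 1
  t7 = sub(1, 1) = 0
  t9 = if0(a1=-7 -> else branch t7) = 0

After the edit, cleaning proceeds:
  t8: had never run; runs now, result 1.
  t9: a read changed (a1 -7->0) — executes, giving 1.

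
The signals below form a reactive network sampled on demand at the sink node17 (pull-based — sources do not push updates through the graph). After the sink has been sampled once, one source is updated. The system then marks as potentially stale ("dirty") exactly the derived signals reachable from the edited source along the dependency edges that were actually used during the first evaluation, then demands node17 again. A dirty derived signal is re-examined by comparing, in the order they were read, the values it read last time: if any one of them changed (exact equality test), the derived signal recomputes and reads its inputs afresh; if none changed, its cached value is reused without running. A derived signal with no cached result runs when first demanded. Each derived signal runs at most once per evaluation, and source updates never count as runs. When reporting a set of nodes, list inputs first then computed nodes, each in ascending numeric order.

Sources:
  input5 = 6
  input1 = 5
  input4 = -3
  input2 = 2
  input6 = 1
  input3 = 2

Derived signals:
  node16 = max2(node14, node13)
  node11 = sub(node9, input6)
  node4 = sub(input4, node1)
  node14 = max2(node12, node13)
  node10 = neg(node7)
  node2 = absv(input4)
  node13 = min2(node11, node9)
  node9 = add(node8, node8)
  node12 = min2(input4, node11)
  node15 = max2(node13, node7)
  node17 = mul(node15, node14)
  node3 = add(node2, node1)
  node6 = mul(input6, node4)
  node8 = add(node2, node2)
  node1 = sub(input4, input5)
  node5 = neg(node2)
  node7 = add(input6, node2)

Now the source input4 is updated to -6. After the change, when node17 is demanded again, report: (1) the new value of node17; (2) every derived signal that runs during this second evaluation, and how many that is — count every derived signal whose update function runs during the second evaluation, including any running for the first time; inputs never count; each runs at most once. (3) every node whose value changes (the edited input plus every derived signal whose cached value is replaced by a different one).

node17 now evaluates to 529.
Run set: node2, node7, node8, node9, node11, node12, node13, node14, node15, node17 (10 run).
Changed values: input4, node2, node7, node8, node9, node11, node12, node13, node14, node15, node17.

Initial pass — values computed on the first demand:
  node2 = absv(-3) = 3
  node7 = add(1, 3) = 4
  node8 = add(3, 3) = 6
  node9 = add(6, 6) = 12
  node11 = sub(12, 1) = 11
  node12 = min2(-3, 11) = -3
  node13 = min2(11, 12) = 11
  node14 = max2(-3, 11) = 11
  node15 = max2(11, 4) = 11
  node17 = mul(11, 11) = 121

Second demand — change propagation:
  node2: re-runs because input4 -3->-6; new result 6.
  node7: re-runs because node2 3->6; new result 7.
  node8: re-runs because node2 3->6; node2 3->6; new result 12.
  node9: re-runs because node8 6->12; node8 6->12; new result 24.
  node11: re-runs because node9 12->24; new result 23.
  node12: re-runs because input4 -3->-6; node11 11->23; new result -6.
  node13: re-runs because node11 11->23; node9 12->24; new result 23.
  node14: re-runs because node12 -3->-6; node13 11->23; new result 23.
  node15: re-runs because node13 11->23; node7 4->7; new result 23.
  node17: re-runs because node15 11->23; node14 11->23; new result 529.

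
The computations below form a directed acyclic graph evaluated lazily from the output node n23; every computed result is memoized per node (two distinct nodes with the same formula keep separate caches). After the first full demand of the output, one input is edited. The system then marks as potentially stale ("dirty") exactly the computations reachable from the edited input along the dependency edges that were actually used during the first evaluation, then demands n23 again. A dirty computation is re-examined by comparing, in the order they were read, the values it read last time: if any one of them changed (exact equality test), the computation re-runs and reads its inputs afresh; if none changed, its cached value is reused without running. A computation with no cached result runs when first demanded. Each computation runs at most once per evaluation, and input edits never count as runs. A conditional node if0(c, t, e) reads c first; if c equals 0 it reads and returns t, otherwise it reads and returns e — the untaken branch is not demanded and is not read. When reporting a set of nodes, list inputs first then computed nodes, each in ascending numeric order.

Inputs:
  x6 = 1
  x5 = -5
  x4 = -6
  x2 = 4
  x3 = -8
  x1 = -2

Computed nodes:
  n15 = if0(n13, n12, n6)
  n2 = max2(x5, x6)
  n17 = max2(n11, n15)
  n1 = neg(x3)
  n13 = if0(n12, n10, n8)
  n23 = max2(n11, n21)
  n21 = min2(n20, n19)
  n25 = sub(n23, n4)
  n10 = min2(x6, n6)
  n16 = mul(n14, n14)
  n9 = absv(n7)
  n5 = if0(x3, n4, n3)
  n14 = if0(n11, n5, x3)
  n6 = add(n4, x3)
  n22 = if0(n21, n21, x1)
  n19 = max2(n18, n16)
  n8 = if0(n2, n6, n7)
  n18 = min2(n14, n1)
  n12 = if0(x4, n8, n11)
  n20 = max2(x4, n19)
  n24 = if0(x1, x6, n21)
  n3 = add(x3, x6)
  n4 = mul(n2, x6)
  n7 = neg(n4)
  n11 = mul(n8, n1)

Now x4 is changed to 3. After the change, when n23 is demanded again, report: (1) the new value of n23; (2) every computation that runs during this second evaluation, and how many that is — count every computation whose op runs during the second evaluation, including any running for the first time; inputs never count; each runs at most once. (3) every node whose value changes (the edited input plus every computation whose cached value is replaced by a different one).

First demand of the output computes:
  n1 = neg(-8) = 8
  n2 = max2(-5, 1) = 1
  n4 = mul(1, 1) = 1
  n7 = neg(1) = -1
  n8 = if0(n2=1 -> else branch n7) = -1
  n11 = mul(-1, 8) = -8
  n14 = if0(n11=-8 -> else branch x3) = -8
  n16 = mul(-8, -8) = 64
  n18 = min2(-8, 8) = -8
  n19 = max2(-8, 64) = 64
  n20 = max2(-6, 64) = 64
  n21 = min2(64, 64) = 64
  n23 = max2(-8, 64) = 64

After the edit, cleaning proceeds:
  n20: a read changed (x4 -6->3) — executes, giving 64 — identical to its old value.
  n21: dirty, but its reads are unchanged (n20 unchanged, n19 unchanged); cached 64 stands.
  n23: dirty, but its reads are unchanged (n11 unchanged, n21 unchanged); cached 64 stands.

Note the absorption at n20: it re-runs yet its value is the same, leaving the output's value untouched.

Demanding n23 again yields 64.
1 computations run: n20.
The nodes whose values change: x4.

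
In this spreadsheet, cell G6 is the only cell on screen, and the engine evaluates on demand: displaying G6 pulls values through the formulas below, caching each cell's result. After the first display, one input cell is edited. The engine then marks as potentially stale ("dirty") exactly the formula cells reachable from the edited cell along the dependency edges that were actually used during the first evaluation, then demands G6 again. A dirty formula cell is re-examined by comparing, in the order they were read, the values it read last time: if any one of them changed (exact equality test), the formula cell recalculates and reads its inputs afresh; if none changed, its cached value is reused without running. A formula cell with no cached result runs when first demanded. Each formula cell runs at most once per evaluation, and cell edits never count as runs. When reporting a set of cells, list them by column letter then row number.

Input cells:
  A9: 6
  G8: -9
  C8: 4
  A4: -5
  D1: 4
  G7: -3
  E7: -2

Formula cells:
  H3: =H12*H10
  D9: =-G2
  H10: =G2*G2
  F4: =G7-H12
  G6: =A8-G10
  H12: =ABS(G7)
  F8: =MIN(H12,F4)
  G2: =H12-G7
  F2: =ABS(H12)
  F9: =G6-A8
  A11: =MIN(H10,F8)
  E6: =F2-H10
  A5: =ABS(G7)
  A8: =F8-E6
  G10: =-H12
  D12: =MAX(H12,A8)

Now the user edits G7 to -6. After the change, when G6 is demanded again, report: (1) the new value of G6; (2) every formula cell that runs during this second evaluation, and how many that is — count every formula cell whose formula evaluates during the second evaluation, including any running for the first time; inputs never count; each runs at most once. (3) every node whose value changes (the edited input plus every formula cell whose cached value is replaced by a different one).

G6 now evaluates to 132.
Run set: A8, E6, F2, F4, F8, G2, G6, G10, H10, H12 (10 run).
Changed values: A8, E6, F2, F4, F8, G2, G6, G7, G10, H10, H12.

Initial pass — values computed on the first demand:
  H12 = ABS(-3) = 3
  F2 = ABS(3) = 3
  F4 = -3 - 3 = -6
  F8 = MIN(3, -6) = -6
  G2 = 3 - -3 = 6
  G10 = -(3) = -3
  H10 = 6 * 6 = 36
  E6 = 3 - 36 = -33
  A8 = -6 - -33 = 27
  G6 = 27 - -3 = 30

Second demand — change propagation:
  H12: re-runs because G7 -3->-6; new result 6.
  F2: re-runs because H12 3->6; new result 6.
  F4: re-runs because G7 -3->-6; H12 3->6; new result -12.
  F8: re-runs because H12 3->6; F4 -6->-12; new result -12.
  G2: re-runs because H12 3->6; G7 -3->-6; new result 12.
  G10: re-runs because H12 3->6; new result -6.
  H10: re-runs because G2 6->12; G2 6->12; new result 144.
  E6: re-runs because F2 3->6; H10 36->144; new result -138.
  A8: re-runs because F8 -6->-12; E6 -33->-138; new result 126.
  G6: re-runs because A8 27->126; G10 -3->-6; new result 132.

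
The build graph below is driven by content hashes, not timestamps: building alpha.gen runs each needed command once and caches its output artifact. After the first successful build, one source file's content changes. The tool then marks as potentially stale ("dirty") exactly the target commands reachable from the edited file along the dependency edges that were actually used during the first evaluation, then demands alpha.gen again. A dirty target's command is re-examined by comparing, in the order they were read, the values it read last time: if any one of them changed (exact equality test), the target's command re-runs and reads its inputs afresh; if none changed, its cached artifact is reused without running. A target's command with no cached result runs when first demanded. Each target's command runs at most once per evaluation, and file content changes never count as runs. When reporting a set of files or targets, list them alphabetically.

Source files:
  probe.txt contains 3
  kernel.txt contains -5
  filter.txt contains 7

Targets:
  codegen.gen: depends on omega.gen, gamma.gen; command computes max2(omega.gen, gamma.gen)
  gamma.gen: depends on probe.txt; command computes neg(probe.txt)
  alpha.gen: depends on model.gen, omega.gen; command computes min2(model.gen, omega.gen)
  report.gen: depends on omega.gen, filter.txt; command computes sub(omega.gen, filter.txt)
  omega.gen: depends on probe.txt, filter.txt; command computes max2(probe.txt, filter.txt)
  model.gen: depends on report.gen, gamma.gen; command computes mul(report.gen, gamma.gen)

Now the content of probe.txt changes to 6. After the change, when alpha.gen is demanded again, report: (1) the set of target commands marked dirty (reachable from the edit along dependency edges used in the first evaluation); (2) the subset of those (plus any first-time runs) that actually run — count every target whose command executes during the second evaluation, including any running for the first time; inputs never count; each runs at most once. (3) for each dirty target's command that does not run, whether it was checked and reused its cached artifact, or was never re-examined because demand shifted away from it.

Dirty set: alpha.gen, gamma.gen, model.gen, omega.gen, report.gen.
Run set: gamma.gen, model.gen, omega.gen (3 run).
Re-examined without running (cache reused): alpha.gen, report.gen.
The important point: at report.gen every value read last time is unchanged, so the dirty flag clears without a run.

Initial pass — values computed on the first demand:
  gamma.gen = neg(3) = -3
  omega.gen = max2(3, 7) = 7
  report.gen = sub(7, 7) = 0
  model.gen = mul(0, -3) = 0
  alpha.gen = min2(0, 7) = 0

Second demand — change propagation:
  gamma.gen: re-runs because probe.txt 3->6; new result -6.
  omega.gen: re-runs because probe.txt 3->6; new result 7 (unchanged).
  report.gen: re-examined; everything it read last time is the same (omega.gen unchanged, filter.txt unchanged) — cache 0 kept, no run.
  model.gen: re-runs because gamma.gen -3->-6; new result 0 (unchanged).
  alpha.gen: re-examined; everything it read last time is the same (model.gen unchanged, omega.gen unchanged) — cache 0 kept, no run.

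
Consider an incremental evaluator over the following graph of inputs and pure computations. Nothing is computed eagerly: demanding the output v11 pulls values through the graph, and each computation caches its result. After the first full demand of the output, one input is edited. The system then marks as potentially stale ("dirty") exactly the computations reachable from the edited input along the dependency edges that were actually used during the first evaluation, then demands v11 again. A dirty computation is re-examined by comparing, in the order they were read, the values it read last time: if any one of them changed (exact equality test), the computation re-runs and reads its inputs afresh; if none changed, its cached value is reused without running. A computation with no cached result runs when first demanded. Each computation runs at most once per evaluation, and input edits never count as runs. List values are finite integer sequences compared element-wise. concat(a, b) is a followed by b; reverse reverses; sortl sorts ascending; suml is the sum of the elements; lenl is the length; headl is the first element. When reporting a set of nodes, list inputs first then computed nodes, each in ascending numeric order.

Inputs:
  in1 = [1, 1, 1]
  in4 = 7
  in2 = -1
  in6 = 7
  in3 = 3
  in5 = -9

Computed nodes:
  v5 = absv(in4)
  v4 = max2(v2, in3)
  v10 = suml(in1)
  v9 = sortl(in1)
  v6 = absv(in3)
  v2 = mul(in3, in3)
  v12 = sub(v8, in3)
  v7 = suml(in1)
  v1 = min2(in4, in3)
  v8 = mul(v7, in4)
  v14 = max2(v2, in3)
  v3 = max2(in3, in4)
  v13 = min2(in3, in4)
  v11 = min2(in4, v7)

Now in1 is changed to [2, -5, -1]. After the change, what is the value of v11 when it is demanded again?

v11 now evaluates to -4.

Initial pass — values computed on the first demand:
  v7 = suml([1, 1, 1]) = 3
  v11 = min2(7, 3) = 3

Second demand — change propagation:
  v7: re-runs because in1 [1, 1, 1]->[2, -5, -1]; new result -4.
  v11: re-runs because v7 3->-4; new result -4.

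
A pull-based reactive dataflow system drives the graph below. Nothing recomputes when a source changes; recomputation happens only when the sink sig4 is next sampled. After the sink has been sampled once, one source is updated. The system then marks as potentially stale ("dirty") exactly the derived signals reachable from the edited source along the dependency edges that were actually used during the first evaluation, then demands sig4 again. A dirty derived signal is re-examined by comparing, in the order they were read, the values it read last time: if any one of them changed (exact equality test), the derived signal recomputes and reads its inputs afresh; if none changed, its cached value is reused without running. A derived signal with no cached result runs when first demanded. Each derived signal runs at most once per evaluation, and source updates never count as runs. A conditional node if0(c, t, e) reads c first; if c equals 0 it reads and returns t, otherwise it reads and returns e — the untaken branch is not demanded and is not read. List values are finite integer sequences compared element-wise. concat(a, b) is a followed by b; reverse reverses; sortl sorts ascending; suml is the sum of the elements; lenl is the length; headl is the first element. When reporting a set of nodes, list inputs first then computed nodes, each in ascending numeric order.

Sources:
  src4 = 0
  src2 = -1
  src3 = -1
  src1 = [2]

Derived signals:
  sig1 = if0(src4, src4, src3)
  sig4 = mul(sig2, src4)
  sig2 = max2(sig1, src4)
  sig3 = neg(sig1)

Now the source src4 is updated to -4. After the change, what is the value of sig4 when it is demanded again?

New value of sig4: 4.

First evaluation (everything demanded from the output):
  sig1 = if0(src4=0 -> then branch src4) = 0
  sig2 = max2(0, 0) = 0
  sig4 = mul(0, 0) = 0

Propagation after the edit:
  sig1: runs — src4 0->-4; src4 0->-4; result -1.
  sig2: runs — sig1 0->-1; src4 0->-4; result -1.
  sig4: runs — sig2 0->-1; src4 0->-4; result 4.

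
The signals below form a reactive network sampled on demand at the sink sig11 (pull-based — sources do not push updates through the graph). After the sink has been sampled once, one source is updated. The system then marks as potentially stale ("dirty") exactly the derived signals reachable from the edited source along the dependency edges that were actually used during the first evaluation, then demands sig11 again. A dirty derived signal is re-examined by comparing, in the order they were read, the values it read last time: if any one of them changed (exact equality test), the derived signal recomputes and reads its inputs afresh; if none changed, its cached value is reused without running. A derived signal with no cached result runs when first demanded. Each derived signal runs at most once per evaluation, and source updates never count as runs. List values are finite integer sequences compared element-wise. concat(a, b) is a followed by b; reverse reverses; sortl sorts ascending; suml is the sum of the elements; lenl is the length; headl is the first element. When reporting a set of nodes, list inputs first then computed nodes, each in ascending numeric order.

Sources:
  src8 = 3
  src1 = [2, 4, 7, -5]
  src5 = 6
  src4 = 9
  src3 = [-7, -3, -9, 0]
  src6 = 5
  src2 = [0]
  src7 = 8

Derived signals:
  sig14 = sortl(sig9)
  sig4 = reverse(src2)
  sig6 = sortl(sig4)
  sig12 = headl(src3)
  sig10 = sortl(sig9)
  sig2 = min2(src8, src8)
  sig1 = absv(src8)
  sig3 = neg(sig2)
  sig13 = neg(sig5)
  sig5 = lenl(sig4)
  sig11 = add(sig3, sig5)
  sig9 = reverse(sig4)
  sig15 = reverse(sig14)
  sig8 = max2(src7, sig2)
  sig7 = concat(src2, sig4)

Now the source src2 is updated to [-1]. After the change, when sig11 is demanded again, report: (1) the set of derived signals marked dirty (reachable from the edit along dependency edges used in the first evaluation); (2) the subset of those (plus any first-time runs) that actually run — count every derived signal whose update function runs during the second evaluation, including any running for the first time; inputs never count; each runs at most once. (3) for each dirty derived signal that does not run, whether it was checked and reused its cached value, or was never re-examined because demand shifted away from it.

Initial pass — values computed on the first demand:
  sig2 = min2(3, 3) = 3
  sig3 = neg(3) = -3
  sig4 = reverse([0]) = [0]
  sig5 = lenl([0]) = 1
  sig11 = add(-3, 1) = -2

Second demand — change propagation:
  sig4: re-runs because src2 [0]->[-1]; new result [-1].
  sig5: re-runs because sig4 [0]->[-1]; new result 1 (unchanged).
  sig11: re-examined; everything it read last time is the same (sig3 unchanged, sig5 unchanged) — cache -2 kept, no run.

The important point: sig5 recomputes to an identical value, and the output ends up unchanged.

Dirty set: sig4, sig5, sig11.
Run set: sig4, sig5 (2 run).
Re-examined without running (cache reused): sig11.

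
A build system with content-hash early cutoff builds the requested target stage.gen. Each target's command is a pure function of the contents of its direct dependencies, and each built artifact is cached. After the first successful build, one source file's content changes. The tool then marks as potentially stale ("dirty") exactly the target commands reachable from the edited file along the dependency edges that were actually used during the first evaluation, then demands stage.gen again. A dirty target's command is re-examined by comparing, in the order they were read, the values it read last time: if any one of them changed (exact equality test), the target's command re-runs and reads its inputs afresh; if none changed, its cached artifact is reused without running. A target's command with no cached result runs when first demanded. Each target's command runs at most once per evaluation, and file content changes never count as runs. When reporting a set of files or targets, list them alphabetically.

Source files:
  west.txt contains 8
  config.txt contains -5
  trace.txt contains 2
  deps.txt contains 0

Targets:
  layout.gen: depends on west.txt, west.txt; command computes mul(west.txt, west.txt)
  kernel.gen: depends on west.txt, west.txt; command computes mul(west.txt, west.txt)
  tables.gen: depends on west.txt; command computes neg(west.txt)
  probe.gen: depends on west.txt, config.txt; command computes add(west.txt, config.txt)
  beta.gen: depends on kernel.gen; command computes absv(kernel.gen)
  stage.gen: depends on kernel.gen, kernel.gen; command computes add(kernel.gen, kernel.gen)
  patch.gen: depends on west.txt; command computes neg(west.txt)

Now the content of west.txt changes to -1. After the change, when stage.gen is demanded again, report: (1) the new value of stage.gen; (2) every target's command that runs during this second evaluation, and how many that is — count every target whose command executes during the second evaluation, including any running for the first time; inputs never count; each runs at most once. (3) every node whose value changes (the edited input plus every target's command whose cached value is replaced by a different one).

New value of stage.gen: 2.
Target commands that run: kernel.gen, stage.gen — 2 in total.
Values that change: kernel.gen, stage.gen, west.txt.

First evaluation (everything demanded from the output):
  kernel.gen = mul(8, 8) = 64
  stage.gen = add(64, 64) = 128

Propagation after the edit:
  kernel.gen: runs — west.txt 8->-1; west.txt 8->-1; result 1.
  stage.gen: runs — kernel.gen 64->1; kernel.gen 64->1; result 2.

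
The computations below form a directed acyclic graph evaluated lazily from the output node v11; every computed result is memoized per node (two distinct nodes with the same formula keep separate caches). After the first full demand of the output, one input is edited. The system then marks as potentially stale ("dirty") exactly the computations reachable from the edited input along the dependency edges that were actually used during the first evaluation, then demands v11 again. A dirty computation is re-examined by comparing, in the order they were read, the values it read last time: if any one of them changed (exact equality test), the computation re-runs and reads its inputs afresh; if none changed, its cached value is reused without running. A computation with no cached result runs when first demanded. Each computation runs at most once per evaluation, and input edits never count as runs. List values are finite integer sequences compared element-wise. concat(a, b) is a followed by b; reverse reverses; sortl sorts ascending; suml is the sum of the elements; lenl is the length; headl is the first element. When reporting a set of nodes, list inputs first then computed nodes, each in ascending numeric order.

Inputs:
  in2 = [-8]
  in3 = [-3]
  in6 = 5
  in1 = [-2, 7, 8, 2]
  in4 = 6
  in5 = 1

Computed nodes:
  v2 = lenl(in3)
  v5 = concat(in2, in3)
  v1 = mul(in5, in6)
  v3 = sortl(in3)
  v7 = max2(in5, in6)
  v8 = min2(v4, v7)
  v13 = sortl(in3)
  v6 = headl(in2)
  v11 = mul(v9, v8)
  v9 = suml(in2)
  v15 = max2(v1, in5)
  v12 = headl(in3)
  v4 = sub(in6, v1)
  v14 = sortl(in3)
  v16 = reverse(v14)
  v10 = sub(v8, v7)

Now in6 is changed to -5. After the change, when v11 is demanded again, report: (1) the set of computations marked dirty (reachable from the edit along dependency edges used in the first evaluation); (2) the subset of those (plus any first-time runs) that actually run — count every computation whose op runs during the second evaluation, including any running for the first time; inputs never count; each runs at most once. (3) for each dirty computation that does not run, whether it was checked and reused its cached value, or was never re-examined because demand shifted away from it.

First demand of the output computes:
  v1 = mul(1, 5) = 5
  v4 = sub(5, 5) = 0
  v7 = max2(1, 5) = 5
  v8 = min2(0, 5) = 0
  v9 = suml([-8]) = -8
  v11 = mul(-8, 0) = 0

After the edit, cleaning proceeds:
  v1: a read changed (in6 5->-5) — executes, giving -5.
  v4: a read changed (in6 5->-5; v1 5->-5) — executes, giving 0 — identical to its old value.
  v7: a read changed (in6 5->-5) — executes, giving 1.
  v8: a read changed (v7 5->1) — executes, giving 0 — identical to its old value.
  v11: dirty, but its reads are unchanged (v9 unchanged, v8 unchanged); cached 0 stands.

Note where the cutoff bites: v11 is checked, finds nothing changed, and keeps its cache.

The edit dirties: v1, v4, v7, v8, v11.
4 computations run: v1, v4, v7, v8.
Cache hits after checking: v11.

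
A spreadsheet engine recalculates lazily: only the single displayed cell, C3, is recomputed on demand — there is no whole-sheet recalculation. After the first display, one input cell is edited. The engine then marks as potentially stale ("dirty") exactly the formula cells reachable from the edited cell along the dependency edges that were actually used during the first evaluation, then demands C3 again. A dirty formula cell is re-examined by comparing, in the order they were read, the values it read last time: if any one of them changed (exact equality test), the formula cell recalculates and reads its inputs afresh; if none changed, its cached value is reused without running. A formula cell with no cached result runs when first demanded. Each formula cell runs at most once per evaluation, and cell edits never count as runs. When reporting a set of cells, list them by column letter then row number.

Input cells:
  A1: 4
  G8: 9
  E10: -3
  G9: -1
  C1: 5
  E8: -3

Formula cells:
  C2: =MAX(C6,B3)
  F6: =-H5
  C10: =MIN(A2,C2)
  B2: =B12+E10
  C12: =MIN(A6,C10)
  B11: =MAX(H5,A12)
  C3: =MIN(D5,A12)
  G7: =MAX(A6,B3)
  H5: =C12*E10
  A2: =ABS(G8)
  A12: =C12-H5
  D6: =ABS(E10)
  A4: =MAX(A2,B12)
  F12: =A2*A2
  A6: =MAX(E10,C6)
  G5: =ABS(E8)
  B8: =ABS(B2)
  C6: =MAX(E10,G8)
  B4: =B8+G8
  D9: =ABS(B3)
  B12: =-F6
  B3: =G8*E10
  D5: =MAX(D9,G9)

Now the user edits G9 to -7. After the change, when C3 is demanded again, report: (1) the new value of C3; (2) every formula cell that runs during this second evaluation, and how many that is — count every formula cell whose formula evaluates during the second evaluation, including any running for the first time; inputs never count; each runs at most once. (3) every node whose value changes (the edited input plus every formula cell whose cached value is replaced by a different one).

First evaluation (everything demanded from the output):
  A2 = ABS(9) = 9
  B3 = 9 * -3 = -27
  C6 = MAX(-3, 9) = 9
  A6 = MAX(-3, 9) = 9
  C2 = MAX(9, -27) = 9
  C10 = MIN(9, 9) = 9
  C12 = MIN(9, 9) = 9
  D9 = ABS(-27) = 27
  D5 = MAX(27, -1) = 27
  H5 = 9 * -3 = -27
  A12 = 9 - -27 = 36
  C3 = MIN(27, 36) = 27

Propagation after the edit:
  D5: runs — G9 -1->-7; result 27 (same value as before).
  C3: checked — values it read are unchanged (D5 unchanged, A12 unchanged); reused cached 27 without running.

Key observation: the change is absorbed at D5 — it re-runs but produces the same value, and the output's value is unchanged.

New value of C3: 27.
Formula cells that run: D5 — 1 in total.
Values that change: G9.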